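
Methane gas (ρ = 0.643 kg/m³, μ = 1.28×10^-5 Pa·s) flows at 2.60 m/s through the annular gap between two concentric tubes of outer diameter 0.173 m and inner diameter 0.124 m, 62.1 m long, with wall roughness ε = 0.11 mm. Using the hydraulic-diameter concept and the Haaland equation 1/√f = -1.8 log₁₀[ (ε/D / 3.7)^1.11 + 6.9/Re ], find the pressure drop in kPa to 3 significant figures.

Hydraulic diameter D_h = 4A/P = D_o - D_i = 0.173 - 0.124 = 0.049 m.
Re = ρVD_h/μ = 0.643·2.6·0.049/1.28e-05 = 6400.
ε/D_h = 0.00011/0.049 = 0.00224; Haaland gives 1/√f = -1.8 log₁₀[0.000269+0.00108] = 5.167, so f = 0.03745.
ΔP = f(L/D_h)(ρV²/2) = 0.03745·62.1/0.049·2.173 = 103.2 Pa.
ΔP = 0.103 kPa.

ΔP ≈ 0.103 kPa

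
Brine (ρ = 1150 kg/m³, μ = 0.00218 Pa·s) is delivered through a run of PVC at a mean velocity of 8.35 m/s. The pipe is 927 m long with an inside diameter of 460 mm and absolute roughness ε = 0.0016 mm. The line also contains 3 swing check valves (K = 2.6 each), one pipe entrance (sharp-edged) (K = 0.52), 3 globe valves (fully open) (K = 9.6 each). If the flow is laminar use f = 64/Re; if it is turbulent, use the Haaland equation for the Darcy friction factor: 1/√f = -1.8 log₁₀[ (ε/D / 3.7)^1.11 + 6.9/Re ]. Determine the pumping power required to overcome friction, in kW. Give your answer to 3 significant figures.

P ≈ 3230 kW

Reynolds number Re = ρVD/μ = 1150 · 8.35 · 0.46 / 0.00218 = 2.026e+06.
Re > 4000 → turbulent. Relative roughness ε/D = 1.6e-06/0.46 = 3.48e-06. Haaland: 1/√f = -1.8 log₁₀[(3.48e-06/3.7)^1.11 + 6.9/2.026e+06] = -1.8 log₁₀[2.04e-07 + 3.41e-06] = 9.797, so f = 0.01042.
Total minor-loss coefficient ΣK = 3·2.6 + 1·0.52 + 3·9.6 = 37.1.
ΔP = [f·L/D + ΣK]·(ρV²/2) = [0.01042·927/0.46 + 37.1]·(1150·8.35²/2) = [21 + 37.1]·4.009e+04 = 2.33e+06 Pa.
Q = V·A = 8.35·0.1662 = 1.388 m³/s.
Pumping power P = QΔP = 1.388·2.33e+06 = 3233000 W = 3230 kW.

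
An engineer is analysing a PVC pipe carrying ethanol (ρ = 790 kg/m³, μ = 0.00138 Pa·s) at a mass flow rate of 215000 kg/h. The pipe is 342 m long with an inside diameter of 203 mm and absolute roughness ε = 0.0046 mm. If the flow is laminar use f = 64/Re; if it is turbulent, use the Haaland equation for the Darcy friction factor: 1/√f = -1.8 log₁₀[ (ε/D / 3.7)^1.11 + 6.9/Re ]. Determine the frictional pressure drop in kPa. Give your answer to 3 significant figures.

ΔP ≈ 53.7 kPa

ṁ = 215000 kg/h = 215000/3600 = 59.72 kg/s.
A = πD²/4 = π(0.203)²/4 = 0.03237 m²; mean velocity V = ṁ/(ρA) = 59.72/(790 · 0.03237) = 2.336 m/s.
Reynolds number Re = ρVD/μ = 790 · 2.336 · 0.203 / 0.00138 = 2.714e+05.
Re > 4000 → turbulent. Relative roughness ε/D = 4.6e-06/0.203 = 2.27e-05. Haaland: 1/√f = -1.8 log₁₀[(2.27e-05/3.7)^1.11 + 6.9/2.714e+05] = -1.8 log₁₀[1.64e-06 + 2.54e-05] = 8.222, so f = 0.01479.
Darcy-Weisbach: ΔP = f(L/D)(ρV²/2) = 0.01479·(342/0.203)·(790·2.336²/2) = 0.01479·1685·2155 = 5.371e+04 Pa.
ΔP = 5.371e+04 Pa = 53.7 kPa.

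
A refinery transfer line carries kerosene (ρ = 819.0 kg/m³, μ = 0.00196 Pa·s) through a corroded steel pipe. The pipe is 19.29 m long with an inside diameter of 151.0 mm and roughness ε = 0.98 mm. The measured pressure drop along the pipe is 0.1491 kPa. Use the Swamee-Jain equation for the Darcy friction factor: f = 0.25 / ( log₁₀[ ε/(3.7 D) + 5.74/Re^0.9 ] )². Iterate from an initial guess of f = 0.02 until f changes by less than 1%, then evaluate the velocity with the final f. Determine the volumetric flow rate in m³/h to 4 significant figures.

Q ≈ 17.76 m³/h

Rearranging Darcy-Weisbach: V = √(2·ΔP·D/(f·L·ρ)). With ε/D = 0.00098/0.151 = 0.00649, iterate starting from f = 0.02:
  f = 0.02 → V = √(2·149.1·0.151/(0.02·19.29·819)) = 0.3775 m/s; Re = ρVD/μ = 2.382e+04; f → 0.0365
  f = 0.0365 → V = 0.2794 m/s; Re = 1.763e+04; f → 0.03751
  f = 0.03751 → V = 0.2757 m/s; Re = 1.739e+04; f → 0.03756
Converged (Δf/f < 1%). With the final f = 0.03756: V = √(2·149.1·0.151/(0.03756·19.29·819)) = 0.2755 m/s.
Q = V·A = 0.2755·(π/4·0.151²) = 0.004933 m³/s = 17.76 m³/h.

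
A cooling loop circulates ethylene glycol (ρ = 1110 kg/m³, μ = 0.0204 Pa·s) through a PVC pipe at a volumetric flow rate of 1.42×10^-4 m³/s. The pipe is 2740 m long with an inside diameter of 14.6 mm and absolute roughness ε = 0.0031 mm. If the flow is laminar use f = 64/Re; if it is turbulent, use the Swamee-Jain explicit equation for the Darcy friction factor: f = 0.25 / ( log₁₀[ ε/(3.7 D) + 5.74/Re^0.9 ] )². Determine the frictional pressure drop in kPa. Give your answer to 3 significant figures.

Cross-sectional area A = πD²/4 = π(0.0146)²/4 = 0.0001674 m²; mean velocity V = Q/A = 0.000142/0.0001674 = 0.8482 m/s.
Reynolds number Re = ρVD/μ = 1110 · 0.8482 · 0.0146 / 0.0204 = 673.8.
Re < 2300 → laminar flow, so f = 64/Re = 64/673.8 = 0.09498 (the turbulent correlation is not needed).
Darcy-Weisbach: ΔP = f(L/D)(ρV²/2) = 0.09498·(2740/0.0146)·(1110·0.8482²/2) = 0.09498·1.877e+05·399.3 = 7.117e+06 Pa.
ΔP = 7.117e+06 Pa = 7120 kPa.

ΔP ≈ 7120 kPa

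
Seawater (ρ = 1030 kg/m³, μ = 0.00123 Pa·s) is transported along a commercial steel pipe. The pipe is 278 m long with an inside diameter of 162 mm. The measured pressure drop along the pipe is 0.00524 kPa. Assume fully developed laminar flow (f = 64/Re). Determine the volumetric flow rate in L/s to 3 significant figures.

Q ≈ 0.259 L/s

For laminar flow, f = 64/Re with Re = ρVD/μ, so Darcy-Weisbach reduces to ΔP = 32μLV/D². Solving for V: V = ΔP·D²/(32μL) = 5.24·(0.162)²/(32·0.00123·278) = 0.01257 m/s.
Check: Re = ρVD/μ = 1030·0.01257·0.162/0.00123 = 1705 < 2300, so the laminar assumption holds.
Q = V·A = 0.01257·(π/4·0.162²) = 0.000259 m³/s = 0.259 L/s.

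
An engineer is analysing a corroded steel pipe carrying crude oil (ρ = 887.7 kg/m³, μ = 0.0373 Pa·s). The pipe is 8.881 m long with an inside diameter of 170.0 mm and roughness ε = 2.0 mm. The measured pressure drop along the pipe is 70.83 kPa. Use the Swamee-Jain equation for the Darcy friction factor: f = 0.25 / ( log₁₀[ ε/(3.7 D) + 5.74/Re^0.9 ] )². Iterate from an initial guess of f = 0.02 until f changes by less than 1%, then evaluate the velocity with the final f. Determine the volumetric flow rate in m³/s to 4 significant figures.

Rearranging Darcy-Weisbach: V = √(2·ΔP·D/(f·L·ρ)). With ε/D = 0.002/0.17 = 0.0118, iterate starting from f = 0.02:
  f = 0.02 → V = √(2·7.083e+04·0.17/(0.02·8.881·887.7)) = 12.36 m/s; Re = ρVD/μ = 5e+04; f → 0.04153
  f = 0.04153 → V = 8.577 m/s; Re = 3.47e+04; f → 0.04207
  f = 0.04207 → V = 8.521 m/s; Re = 3.447e+04; f → 0.04208
Converged (Δf/f < 1%). With the final f = 0.04208: V = √(2·7.083e+04·0.17/(0.04208·8.881·887.7)) = 8.52 m/s.
Q = V·A = 8.52·(π/4·0.17²) = 0.1934 m³/s = 0.1934 m³/s.

Q ≈ 0.1934 m³/s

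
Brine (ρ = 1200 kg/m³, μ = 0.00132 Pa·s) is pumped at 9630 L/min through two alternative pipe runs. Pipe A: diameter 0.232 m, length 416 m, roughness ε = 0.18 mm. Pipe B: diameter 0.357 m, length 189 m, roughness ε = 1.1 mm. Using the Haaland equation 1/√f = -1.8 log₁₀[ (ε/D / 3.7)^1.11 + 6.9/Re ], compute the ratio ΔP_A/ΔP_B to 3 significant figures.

ΔP_A/ΔP_B ≈ 13.5

Pipe A: V = Q/A = 0.1605/0.04227 = 3.797 m/s; Re = 8.008e+05; ε/D = 0.000776; Haaland → f = 0.01891; ΔP_A = f(L/D)(ρV²/2) = 2.933e+05 Pa.
Pipe B: V = Q/A = 0.1605/0.1001 = 1.603 m/s; Re = 5.204e+05; ε/D = 0.00308; Haaland → f = 0.02665; ΔP_B = f(L/D)(ρV²/2) = 2.176e+04 Pa.
ΔP_A/ΔP_B = 2.933e+05/2.176e+04 = 13.5.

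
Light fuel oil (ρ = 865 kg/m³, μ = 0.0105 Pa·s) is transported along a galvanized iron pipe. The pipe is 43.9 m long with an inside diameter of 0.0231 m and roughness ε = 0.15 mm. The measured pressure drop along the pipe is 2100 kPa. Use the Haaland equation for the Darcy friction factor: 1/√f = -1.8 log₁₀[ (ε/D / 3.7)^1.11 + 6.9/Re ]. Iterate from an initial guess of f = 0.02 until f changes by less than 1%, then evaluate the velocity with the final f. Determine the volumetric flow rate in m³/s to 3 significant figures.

Q ≈ 0.00348 m³/s

Rearranging Darcy-Weisbach: V = √(2·ΔP·D/(f·L·ρ)). With ε/D = 0.00015/0.0231 = 0.00649, iterate starting from f = 0.02:
  f = 0.02 → V = √(2·2.1e+06·0.0231/(0.02·43.9·865)) = 11.3 m/s; Re = ρVD/μ = 2.151e+04; f → 0.03612
  f = 0.03612 → V = 8.41 m/s; Re = 1.6e+04; f → 0.03709
  f = 0.03709 → V = 8.299 m/s; Re = 1.579e+04; f → 0.03714
Converged (Δf/f < 1%). With the final f = 0.03714: V = √(2·2.1e+06·0.0231/(0.03714·43.9·865)) = 8.294 m/s.
Q = V·A = 8.294·(π/4·0.0231²) = 0.003476 m³/s = 0.00348 m³/s.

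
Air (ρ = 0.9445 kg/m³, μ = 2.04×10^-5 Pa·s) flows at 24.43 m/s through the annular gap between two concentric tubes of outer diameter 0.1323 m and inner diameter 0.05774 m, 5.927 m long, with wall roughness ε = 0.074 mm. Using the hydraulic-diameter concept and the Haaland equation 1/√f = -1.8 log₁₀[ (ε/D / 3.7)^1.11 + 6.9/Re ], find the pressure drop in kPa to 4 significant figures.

Hydraulic diameter D_h = 4A/P = D_o - D_i = 0.1323 - 0.05774 = 0.07456 m.
Re = ρVD_h/μ = 0.9445·24.43·0.07456/2.04e-05 = 8.433e+04.
ε/D_h = 7.4e-05/0.07456 = 0.000992; Haaland gives 1/√f = -1.8 log₁₀[0.000109+8.18e-05] = 6.697, so f = 0.0223.
ΔP = f(L/D_h)(ρV²/2) = 0.0223·5.927/0.07456·281.9 = 499.6 Pa.
ΔP = 0.4996 kPa.

ΔP ≈ 0.4996 kPa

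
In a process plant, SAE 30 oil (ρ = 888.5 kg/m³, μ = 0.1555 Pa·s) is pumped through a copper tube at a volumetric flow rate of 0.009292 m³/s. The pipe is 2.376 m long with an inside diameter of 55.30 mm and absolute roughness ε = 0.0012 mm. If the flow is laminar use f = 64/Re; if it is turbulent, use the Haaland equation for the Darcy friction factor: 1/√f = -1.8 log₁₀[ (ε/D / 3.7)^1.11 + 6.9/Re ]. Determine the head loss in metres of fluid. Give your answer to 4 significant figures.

Cross-sectional area A = πD²/4 = π(0.0553)²/4 = 0.002402 m²; mean velocity V = Q/A = 0.009292/0.002402 = 3.869 m/s.
Reynolds number Re = ρVD/μ = 888.5 · 3.869 · 0.0553 / 0.155 = 1222.
Re < 2300 → laminar flow, so f = 64/Re = 64/1222 = 0.05236 (the turbulent correlation is not needed).
Darcy-Weisbach: ΔP = f(L/D)(ρV²/2) = 0.05236·(2.376/0.0553)·(888.5·3.869²/2) = 0.05236·42.97·6649 = 1.496e+04 Pa.
Head loss h_f = ΔP/(ρg) = 1.496e+04/(888.5·9.81) = 1.716 m.

h_f ≈ 1.716 m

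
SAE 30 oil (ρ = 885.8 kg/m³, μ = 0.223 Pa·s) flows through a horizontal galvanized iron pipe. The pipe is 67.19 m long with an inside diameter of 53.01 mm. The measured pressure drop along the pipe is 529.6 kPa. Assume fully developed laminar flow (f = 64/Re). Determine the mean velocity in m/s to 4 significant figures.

V ≈ 3.104 m/s

For laminar flow, f = 64/Re with Re = ρVD/μ, so Darcy-Weisbach reduces to ΔP = 32μLV/D². Solving for V: V = ΔP·D²/(32μL) = 5.296e+05·(0.05301)²/(32·0.223·67.19) = 3.104 m/s.
Check: Re = ρVD/μ = 885.8·3.104·0.05301/0.223 = 653.6 < 2300, so the laminar assumption holds.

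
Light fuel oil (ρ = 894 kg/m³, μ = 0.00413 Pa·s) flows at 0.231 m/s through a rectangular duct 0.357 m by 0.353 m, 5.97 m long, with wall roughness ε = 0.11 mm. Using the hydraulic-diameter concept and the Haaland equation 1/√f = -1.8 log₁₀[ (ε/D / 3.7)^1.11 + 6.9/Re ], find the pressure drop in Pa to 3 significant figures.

Hydraulic diameter D_h = 4A/P = 4·(0.357·0.353)/(2·(0.357+0.353)) = 0.5041/1.42 = 0.355 m.
Re = ρVD_h/μ = 894·0.231·0.355/0.00413 = 1.775e+04.
ε/D_h = 0.00011/0.355 = 0.00031; Haaland gives 1/√f = -1.8 log₁₀[2.98e-05+0.000389] = 6.081, so f = 0.02704.
ΔP = f(L/D_h)(ρV²/2) = 0.02704·5.97/0.355·23.85 = 10.85 Pa.

ΔP ≈ 10.8 Pa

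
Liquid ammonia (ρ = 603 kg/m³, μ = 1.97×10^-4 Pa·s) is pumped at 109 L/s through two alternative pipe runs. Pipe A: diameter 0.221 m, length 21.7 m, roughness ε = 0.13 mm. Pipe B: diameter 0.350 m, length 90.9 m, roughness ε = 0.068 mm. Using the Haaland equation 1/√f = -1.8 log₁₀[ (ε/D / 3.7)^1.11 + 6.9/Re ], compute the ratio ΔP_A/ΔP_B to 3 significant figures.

ΔP_A/ΔP_B ≈ 2.90

Pipe A: V = Q/A = 0.109/0.03836 = 2.842 m/s; Re = 1.922e+06; ε/D = 0.000588; Haaland → f = 0.01757; ΔP_A = f(L/D)(ρV²/2) = 4199 Pa.
Pipe B: V = Q/A = 0.109/0.09621 = 1.133 m/s; Re = 1.214e+06; ε/D = 0.000194; Haaland → f = 0.0144; ΔP_B = f(L/D)(ρV²/2) = 1447 Pa.
ΔP_A/ΔP_B = 4199/1447 = 2.90.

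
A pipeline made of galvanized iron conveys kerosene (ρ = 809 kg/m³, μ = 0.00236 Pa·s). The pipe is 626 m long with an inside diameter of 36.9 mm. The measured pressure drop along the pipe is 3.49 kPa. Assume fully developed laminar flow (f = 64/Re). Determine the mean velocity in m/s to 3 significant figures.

V ≈ 0.101 m/s

For laminar flow, f = 64/Re with Re = ρVD/μ, so Darcy-Weisbach reduces to ΔP = 32μLV/D². Solving for V: V = ΔP·D²/(32μL) = 3490·(0.0369)²/(32·0.00236·626) = 0.1005 m/s.
Check: Re = ρVD/μ = 809·0.1005·0.0369/0.00236 = 1271 < 2300, so the laminar assumption holds.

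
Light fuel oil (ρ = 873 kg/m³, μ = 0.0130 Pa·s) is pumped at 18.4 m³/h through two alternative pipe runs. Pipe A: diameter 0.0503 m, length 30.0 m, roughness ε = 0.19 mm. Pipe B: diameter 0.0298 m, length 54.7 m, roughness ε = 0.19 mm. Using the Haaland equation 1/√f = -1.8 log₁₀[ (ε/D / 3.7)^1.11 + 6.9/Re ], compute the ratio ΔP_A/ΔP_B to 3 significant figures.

ΔP_A/ΔP_B ≈ 0.0395

Pipe A: V = Q/A = 0.005111/0.001987 = 2.572 m/s; Re = 8688; ε/D = 0.00378; Haaland → f = 0.03682; ΔP_A = f(L/D)(ρV²/2) = 6.342e+04 Pa.
Pipe B: V = Q/A = 0.005111/0.0006975 = 7.328 m/s; Re = 1.466e+04; ε/D = 0.00638; Haaland → f = 0.03728; ΔP_B = f(L/D)(ρV²/2) = 1.604e+06 Pa.
ΔP_A/ΔP_B = 6.342e+04/1.604e+06 = 0.0395.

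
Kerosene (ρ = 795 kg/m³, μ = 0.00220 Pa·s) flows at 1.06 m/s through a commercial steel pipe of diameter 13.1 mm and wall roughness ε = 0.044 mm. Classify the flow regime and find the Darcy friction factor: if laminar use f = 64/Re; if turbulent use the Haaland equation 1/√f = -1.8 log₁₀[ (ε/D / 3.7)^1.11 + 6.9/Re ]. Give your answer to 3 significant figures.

Re = ρVD/μ = 795·1.06·0.0131/0.0022 = 5018.
Re > 4000 → turbulent. ε/D = 4.4e-05/0.0131 = 0.00336; Haaland: 1/√f = -1.8 log₁₀[0.00042 + 0.00138] = 4.943, so f = 0.04093.

f ≈ 0.0409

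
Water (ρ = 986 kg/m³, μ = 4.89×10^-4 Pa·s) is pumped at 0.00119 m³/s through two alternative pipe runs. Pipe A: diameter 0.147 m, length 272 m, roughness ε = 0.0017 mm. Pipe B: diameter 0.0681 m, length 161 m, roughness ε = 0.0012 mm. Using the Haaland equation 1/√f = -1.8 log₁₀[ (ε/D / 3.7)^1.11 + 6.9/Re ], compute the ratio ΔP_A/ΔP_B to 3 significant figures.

ΔP_A/ΔP_B ≈ 0.0433

Pipe A: V = Q/A = 0.00119/0.01697 = 0.07012 m/s; Re = 2.078e+04; ε/D = 1.16e-05; Haaland → f = 0.02552; ΔP_A = f(L/D)(ρV²/2) = 114.4 Pa.
Pipe B: V = Q/A = 0.00119/0.003642 = 0.3267 m/s; Re = 4.486e+04; ε/D = 1.76e-05; Haaland → f = 0.02127; ΔP_B = f(L/D)(ρV²/2) = 2646 Pa.
ΔP_A/ΔP_B = 114.4/2646 = 0.0433.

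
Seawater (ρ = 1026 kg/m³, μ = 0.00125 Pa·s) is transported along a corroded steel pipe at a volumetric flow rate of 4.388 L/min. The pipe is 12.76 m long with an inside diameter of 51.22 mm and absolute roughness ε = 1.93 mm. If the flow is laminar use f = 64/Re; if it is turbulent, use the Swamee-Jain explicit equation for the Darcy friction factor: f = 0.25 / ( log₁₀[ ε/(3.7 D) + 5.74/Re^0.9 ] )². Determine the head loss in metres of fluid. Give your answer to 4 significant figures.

h_f ≈ 6.861×10^-4 m

Q = 4.388 L/min = 4.388/60000 = 7.313e-05 m³/s.
Cross-sectional area A = πD²/4 = π(0.05122)²/4 = 0.00206 m²; mean velocity V = Q/A = 7.313e-05/0.00206 = 0.03549 m/s.
Reynolds number Re = ρVD/μ = 1026 · 0.03549 · 0.05122 / 0.00125 = 1492.
Re < 2300 → laminar flow, so f = 64/Re = 64/1492 = 0.04289 (the turbulent correlation is not needed).
Darcy-Weisbach: ΔP = f(L/D)(ρV²/2) = 0.04289·(12.76/0.05122)·(1026·0.03549²/2) = 0.04289·249.1·0.6463 = 6.905 Pa.
Head loss h_f = ΔP/(ρg) = 6.905/(1026·9.81) = 6.861×10^-4 m.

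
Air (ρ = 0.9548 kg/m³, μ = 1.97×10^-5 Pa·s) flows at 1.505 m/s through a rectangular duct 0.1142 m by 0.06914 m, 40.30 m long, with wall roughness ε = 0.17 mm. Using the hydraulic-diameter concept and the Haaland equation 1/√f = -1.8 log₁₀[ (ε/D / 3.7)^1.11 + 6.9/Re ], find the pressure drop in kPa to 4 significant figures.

Hydraulic diameter D_h = 4A/P = 4·(0.1142·0.06914)/(2·(0.1142+0.06914)) = 0.03158/0.3667 = 0.08613 m.
Re = ρVD_h/μ = 0.9548·1.505·0.08613/1.97e-05 = 6283.
ε/D_h = 0.00017/0.08613 = 0.00197; Haaland gives 1/√f = -1.8 log₁₀[0.000233+0.0011] = 5.176, so f = 0.03732.
ΔP = f(L/D_h)(ρV²/2) = 0.03732·40.3/0.08613·1.081 = 18.88 Pa.
ΔP = 0.01888 kPa.

ΔP ≈ 0.01888 kPa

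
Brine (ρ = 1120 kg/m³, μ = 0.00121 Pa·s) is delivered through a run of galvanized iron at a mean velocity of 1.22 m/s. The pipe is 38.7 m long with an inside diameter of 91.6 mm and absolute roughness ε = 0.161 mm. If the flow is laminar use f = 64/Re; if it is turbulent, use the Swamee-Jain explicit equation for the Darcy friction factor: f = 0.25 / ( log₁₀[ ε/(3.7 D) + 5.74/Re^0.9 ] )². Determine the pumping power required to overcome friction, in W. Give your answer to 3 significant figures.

Reynolds number Re = ρVD/μ = 1120 · 1.22 · 0.0916 / 0.00121 = 1.034e+05.
Re > 4000 → turbulent. Relative roughness ε/D = 0.000161/0.0916 = 0.00176. Swamee-Jain: f = 0.25/(log₁₀[0.00176/3.7 + 5.74/1.034e+05^0.9])² = 0.25/(log₁₀[0.000475 + 0.000176])² = 0.25/(-3.186)² = 0.02462.
Darcy-Weisbach: ΔP = f(L/D)(ρV²/2) = 0.02462·(38.7/0.0916)·(1120·1.22²/2) = 0.02462·422.5·833.5 = 8671 Pa.
Q = V·A = 1.22·0.00659 = 0.00804 m³/s.
Pumping power P = QΔP = 0.00804·8671 = 69.71 W = 69.7 W.

P ≈ 69.7 W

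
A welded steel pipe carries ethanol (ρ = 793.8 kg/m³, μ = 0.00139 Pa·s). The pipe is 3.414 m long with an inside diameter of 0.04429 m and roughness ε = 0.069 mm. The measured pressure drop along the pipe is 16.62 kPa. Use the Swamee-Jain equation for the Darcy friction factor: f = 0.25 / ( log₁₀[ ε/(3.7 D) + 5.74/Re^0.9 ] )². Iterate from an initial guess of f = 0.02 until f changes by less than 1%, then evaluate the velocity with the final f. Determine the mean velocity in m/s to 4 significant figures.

V ≈ 4.778 m/s

Rearranging Darcy-Weisbach: V = √(2·ΔP·D/(f·L·ρ)). With ε/D = 6.9e-05/0.04429 = 0.00156, iterate starting from f = 0.02:
  f = 0.02 → V = √(2·1.662e+04·0.04429/(0.02·3.414·793.8)) = 5.212 m/s; Re = ρVD/μ = 1.318e+05; f → 0.02367
  f = 0.02367 → V = 4.791 m/s; Re = 1.212e+05; f → 0.0238
Converged (Δf/f < 1%). With the final f = 0.0238: V = √(2·1.662e+04·0.04429/(0.0238·3.414·793.8)) = 4.778 m/s.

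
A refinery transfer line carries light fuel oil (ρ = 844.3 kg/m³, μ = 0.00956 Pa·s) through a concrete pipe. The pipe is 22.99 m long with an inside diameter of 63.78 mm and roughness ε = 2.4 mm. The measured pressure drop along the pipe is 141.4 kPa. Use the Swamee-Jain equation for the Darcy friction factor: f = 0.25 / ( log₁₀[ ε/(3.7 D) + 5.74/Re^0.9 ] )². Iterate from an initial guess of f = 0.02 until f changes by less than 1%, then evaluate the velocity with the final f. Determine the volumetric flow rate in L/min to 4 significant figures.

Rearranging Darcy-Weisbach: V = √(2·ΔP·D/(f·L·ρ)). With ε/D = 0.0024/0.06378 = 0.0376, iterate starting from f = 0.02:
  f = 0.02 → V = √(2·1.414e+05·0.06378/(0.02·22.99·844.3)) = 6.816 m/s; Re = ρVD/μ = 3.839e+04; f → 0.06411
  f = 0.06411 → V = 3.807 m/s; Re = 2.144e+04; f → 0.0649
  f = 0.0649 → V = 3.784 m/s; Re = 2.131e+04; f → 0.06491
Converged (Δf/f < 1%). With the final f = 0.06491: V = √(2·1.414e+05·0.06378/(0.06491·22.99·844.3)) = 3.784 m/s.
Q = V·A = 3.784·(π/4·0.06378²) = 0.01209 m³/s = 725.3 L/min.

Q ≈ 725.3 L/min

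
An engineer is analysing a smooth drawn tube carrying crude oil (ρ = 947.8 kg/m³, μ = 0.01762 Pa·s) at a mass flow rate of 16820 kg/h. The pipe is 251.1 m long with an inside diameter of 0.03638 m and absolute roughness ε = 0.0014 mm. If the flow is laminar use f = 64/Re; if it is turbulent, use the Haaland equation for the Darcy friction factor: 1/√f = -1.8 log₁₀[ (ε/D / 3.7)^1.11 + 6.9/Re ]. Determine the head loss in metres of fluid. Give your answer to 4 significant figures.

h_f ≈ 249.7 m

ṁ = 16820 kg/h = 16820/3600 = 4.672 kg/s.
A = πD²/4 = π(0.03638)²/4 = 0.001039 m²; mean velocity V = ṁ/(ρA) = 4.672/(947.8 · 0.001039) = 4.742 m/s.
Reynolds number Re = ρVD/μ = 947.8 · 4.742 · 0.03638 / 0.0176 = 9280.
Re > 4000 → turbulent. Relative roughness ε/D = 1.4e-06/0.03638 = 3.85e-05. Haaland: 1/√f = -1.8 log₁₀[(3.85e-05/3.7)^1.11 + 6.9/9280] = -1.8 log₁₀[2.94e-06 + 0.000744] = 5.629, so f = 0.03156.
Darcy-Weisbach: ΔP = f(L/D)(ρV²/2) = 0.03156·(251.1/0.03638)·(947.8·4.742²/2) = 0.03156·6902·1.066e+04 = 2.322e+06 Pa.
Head loss h_f = ΔP/(ρg) = 2.322e+06/(947.8·9.81) = 249.7 m.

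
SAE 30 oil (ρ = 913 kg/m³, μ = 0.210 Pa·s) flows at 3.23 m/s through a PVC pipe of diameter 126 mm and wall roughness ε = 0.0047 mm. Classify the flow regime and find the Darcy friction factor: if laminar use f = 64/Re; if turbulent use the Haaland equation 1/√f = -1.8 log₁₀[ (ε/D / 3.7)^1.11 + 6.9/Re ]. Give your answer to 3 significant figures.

f ≈ 0.0362

Re = ρVD/μ = 913·3.23·0.126/0.21 = 1769.
Re < 2300 → laminar, so f = 64/Re = 0.03617 (roughness is irrelevant in laminar flow).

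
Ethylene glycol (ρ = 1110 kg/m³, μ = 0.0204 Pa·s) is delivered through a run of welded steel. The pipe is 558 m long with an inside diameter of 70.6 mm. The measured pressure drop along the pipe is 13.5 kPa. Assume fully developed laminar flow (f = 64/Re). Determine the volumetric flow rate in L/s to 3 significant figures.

Q ≈ 0.723 L/s

For laminar flow, f = 64/Re with Re = ρVD/μ, so Darcy-Weisbach reduces to ΔP = 32μLV/D². Solving for V: V = ΔP·D²/(32μL) = 1.35e+04·(0.0706)²/(32·0.0204·558) = 0.1847 m/s.
Check: Re = ρVD/μ = 1110·0.1847·0.0706/0.0204 = 709.6 < 2300, so the laminar assumption holds.
Q = V·A = 0.1847·(π/4·0.0706²) = 0.0007231 m³/s = 0.723 L/s.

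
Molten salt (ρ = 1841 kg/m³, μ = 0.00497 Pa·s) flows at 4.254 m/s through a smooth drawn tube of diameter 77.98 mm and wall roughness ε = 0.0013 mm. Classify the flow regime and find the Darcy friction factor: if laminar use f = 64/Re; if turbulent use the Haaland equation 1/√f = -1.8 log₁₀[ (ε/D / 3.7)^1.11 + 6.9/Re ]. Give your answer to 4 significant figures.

f ≈ 0.01715

Re = ρVD/μ = 1841·4.254·0.07798/0.00497 = 1.229e+05.
Re > 4000 → turbulent. ε/D = 1.3e-06/0.07798 = 1.67e-05; Haaland: 1/√f = -1.8 log₁₀[1.16e-06 + 5.62e-05] = 7.635, so f = 0.01715.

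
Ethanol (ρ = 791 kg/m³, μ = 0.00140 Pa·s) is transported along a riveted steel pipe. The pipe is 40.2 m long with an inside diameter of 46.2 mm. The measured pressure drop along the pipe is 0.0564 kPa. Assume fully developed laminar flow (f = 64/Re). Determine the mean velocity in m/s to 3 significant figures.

For laminar flow, f = 64/Re with Re = ρVD/μ, so Darcy-Weisbach reduces to ΔP = 32μLV/D². Solving for V: V = ΔP·D²/(32μL) = 56.4·(0.0462)²/(32·0.0014·40.2) = 0.06684 m/s.
Check: Re = ρVD/μ = 791·0.06684·0.0462/0.0014 = 1745 < 2300, so the laminar assumption holds.

V ≈ 0.0668 m/s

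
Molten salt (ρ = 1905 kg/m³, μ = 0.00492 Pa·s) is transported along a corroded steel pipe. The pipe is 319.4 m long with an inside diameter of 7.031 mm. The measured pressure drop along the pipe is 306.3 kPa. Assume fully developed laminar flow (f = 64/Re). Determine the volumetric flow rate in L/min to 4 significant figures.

For laminar flow, f = 64/Re with Re = ρVD/μ, so Darcy-Weisbach reduces to ΔP = 32μLV/D². Solving for V: V = ΔP·D²/(32μL) = 3.063e+05·(0.007031)²/(32·0.00492·319.4) = 0.3011 m/s.
Check: Re = ρVD/μ = 1905·0.3011·0.007031/0.00492 = 819.7 < 2300, so the laminar assumption holds.
Q = V·A = 0.3011·(π/4·0.007031²) = 1.169e-05 m³/s = 0.7015 L/min.

Q ≈ 0.7015 L/min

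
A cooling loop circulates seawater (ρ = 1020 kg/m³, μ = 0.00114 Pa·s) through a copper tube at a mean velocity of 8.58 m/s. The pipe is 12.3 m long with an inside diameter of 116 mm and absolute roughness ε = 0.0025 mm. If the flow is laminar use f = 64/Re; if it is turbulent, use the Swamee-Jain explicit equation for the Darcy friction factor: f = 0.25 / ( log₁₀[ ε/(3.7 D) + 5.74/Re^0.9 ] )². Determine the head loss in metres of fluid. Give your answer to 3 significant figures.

Reynolds number Re = ρVD/μ = 1020 · 8.58 · 0.116 / 0.00114 = 8.905e+05.
Re > 4000 → turbulent. Relative roughness ε/D = 2.5e-06/0.116 = 2.16e-05. Swamee-Jain: f = 0.25/(log₁₀[2.16e-05/3.7 + 5.74/8.905e+05^0.9])² = 0.25/(log₁₀[5.82e-06 + 2.54e-05])² = 0.25/(-4.506)² = 0.01231.
Darcy-Weisbach: ΔP = f(L/D)(ρV²/2) = 0.01231·(12.3/0.116)·(1020·8.58²/2) = 0.01231·106·3.754e+04 = 4.902e+04 Pa.
Head loss h_f = ΔP/(ρg) = 4.902e+04/(1020·9.81) = 4.90 m.

h_f ≈ 4.90 m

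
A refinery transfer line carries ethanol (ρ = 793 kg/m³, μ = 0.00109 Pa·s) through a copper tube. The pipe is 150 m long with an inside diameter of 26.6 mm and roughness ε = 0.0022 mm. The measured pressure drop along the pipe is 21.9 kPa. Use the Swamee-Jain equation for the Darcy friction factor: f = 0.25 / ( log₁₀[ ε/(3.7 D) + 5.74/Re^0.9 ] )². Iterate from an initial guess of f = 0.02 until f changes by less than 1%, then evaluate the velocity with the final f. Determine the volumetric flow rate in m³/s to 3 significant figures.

Q ≈ 3.16×10^-4 m³/s

Rearranging Darcy-Weisbach: V = √(2·ΔP·D/(f·L·ρ)). With ε/D = 2.2e-06/0.0266 = 8.27e-05, iterate starting from f = 0.02:
  f = 0.02 → V = √(2·2.19e+04·0.0266/(0.02·150·793)) = 0.6998 m/s; Re = ρVD/μ = 1.354e+04; f → 0.02871
  f = 0.02871 → V = 0.5841 m/s; Re = 1.13e+04; f → 0.03011
  f = 0.03011 → V = 0.5704 m/s; Re = 1.104e+04; f → 0.0303
Converged (Δf/f < 1%). With the final f = 0.0303: V = √(2·2.19e+04·0.0266/(0.0303·150·793)) = 0.5685 m/s.
Q = V·A = 0.5685·(π/4·0.0266²) = 0.000316 m³/s = 3.16×10^-4 m³/s.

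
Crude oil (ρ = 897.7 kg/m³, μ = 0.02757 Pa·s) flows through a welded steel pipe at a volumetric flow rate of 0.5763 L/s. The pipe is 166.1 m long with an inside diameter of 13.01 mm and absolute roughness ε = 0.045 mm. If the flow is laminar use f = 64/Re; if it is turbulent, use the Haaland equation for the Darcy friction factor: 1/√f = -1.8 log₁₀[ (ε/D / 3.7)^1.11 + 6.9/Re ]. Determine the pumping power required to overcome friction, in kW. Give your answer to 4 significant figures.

P ≈ 2.163 kW

Q = 0.5763 L/s = 0.5763/1000 = 0.0005763 m³/s.
Cross-sectional area A = πD²/4 = π(0.01301)²/4 = 0.0001329 m²; mean velocity V = Q/A = 0.0005763/0.0001329 = 4.335 m/s.
Reynolds number Re = ρVD/μ = 897.7 · 4.335 · 0.01301 / 0.0276 = 1836.
Re < 2300 → laminar flow, so f = 64/Re = 64/1836 = 0.03485 (the turbulent correlation is not needed).
Darcy-Weisbach: ΔP = f(L/D)(ρV²/2) = 0.03485·(166.1/0.01301)·(897.7·4.335²/2) = 0.03485·1.277e+04·8435 = 3.753e+06 Pa.
Pumping power P = QΔP = 0.0005763·3.753e+06 = 2163.0 W = 2.163 kW.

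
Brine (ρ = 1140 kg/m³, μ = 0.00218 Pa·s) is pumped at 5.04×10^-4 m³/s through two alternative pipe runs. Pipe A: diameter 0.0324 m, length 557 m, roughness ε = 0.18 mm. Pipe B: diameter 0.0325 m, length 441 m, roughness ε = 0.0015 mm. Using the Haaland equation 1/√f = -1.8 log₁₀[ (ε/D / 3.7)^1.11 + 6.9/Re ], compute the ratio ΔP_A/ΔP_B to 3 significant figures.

Pipe A: V = Q/A = 0.000504/0.0008245 = 0.6113 m/s; Re = 1.036e+04; ε/D = 0.00556; Haaland → f = 0.0379; ΔP_A = f(L/D)(ρV²/2) = 1.388e+05 Pa.
Pipe B: V = Q/A = 0.000504/0.0008296 = 0.6075 m/s; Re = 1.033e+04; ε/D = 4.62e-05; Haaland → f = 0.03066; ΔP_B = f(L/D)(ρV²/2) = 8.753e+04 Pa.
ΔP_A/ΔP_B = 1.388e+05/8.753e+04 = 1.59.

ΔP_A/ΔP_B ≈ 1.59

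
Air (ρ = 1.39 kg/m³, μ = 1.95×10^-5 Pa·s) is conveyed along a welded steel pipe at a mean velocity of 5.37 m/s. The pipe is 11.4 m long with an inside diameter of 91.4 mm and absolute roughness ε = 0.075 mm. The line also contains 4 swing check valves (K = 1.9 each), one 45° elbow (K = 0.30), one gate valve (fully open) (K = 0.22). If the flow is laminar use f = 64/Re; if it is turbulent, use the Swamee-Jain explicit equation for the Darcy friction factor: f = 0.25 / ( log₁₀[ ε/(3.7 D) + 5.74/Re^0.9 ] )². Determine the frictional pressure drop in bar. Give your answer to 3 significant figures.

Reynolds number Re = ρVD/μ = 1.39 · 5.37 · 0.0914 / 1.95e-05 = 3.499e+04.
Re > 4000 → turbulent. Relative roughness ε/D = 7.5e-05/0.0914 = 0.000821. Swamee-Jain: f = 0.25/(log₁₀[0.000821/3.7 + 5.74/3.499e+04^0.9])² = 0.25/(log₁₀[0.000222 + 0.000467])² = 0.25/(-3.162)² = 0.02501.
Total minor-loss coefficient ΣK = 4·1.9 + 1·0.3 + 1·0.22 = 8.12.
ΔP = [f·L/D + ΣK]·(ρV²/2) = [0.02501·11.4/0.0914 + 8.12]·(1.39·5.37²/2) = [3.119 + 8.12]·20.04 = 225.2 Pa.
ΔP = 225.2 Pa = 0.00225 bar.

ΔP ≈ 0.00225 bar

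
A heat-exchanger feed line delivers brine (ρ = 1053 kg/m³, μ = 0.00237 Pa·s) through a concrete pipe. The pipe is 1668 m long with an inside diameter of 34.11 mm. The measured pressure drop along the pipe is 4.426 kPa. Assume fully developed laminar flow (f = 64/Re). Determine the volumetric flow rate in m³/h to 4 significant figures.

Q ≈ 0.1339 m³/h

For laminar flow, f = 64/Re with Re = ρVD/μ, so Darcy-Weisbach reduces to ΔP = 32μLV/D². Solving for V: V = ΔP·D²/(32μL) = 4426·(0.03411)²/(32·0.00237·1668) = 0.04071 m/s.
Check: Re = ρVD/μ = 1053·0.04071·0.03411/0.00237 = 616.9 < 2300, so the laminar assumption holds.
Q = V·A = 0.04071·(π/4·0.03411²) = 3.72e-05 m³/s = 0.1339 m³/h.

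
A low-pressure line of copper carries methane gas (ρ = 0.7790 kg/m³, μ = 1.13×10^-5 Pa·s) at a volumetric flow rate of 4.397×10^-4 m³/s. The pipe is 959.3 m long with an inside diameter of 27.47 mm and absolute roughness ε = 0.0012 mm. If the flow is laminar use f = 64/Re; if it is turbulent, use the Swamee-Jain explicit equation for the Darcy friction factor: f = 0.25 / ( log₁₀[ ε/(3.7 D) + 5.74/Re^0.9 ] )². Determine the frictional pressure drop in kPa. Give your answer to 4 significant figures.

ΔP ≈ 0.3410 kPa

Cross-sectional area A = πD²/4 = π(0.02747)²/4 = 0.0005927 m²; mean velocity V = Q/A = 0.0004397/0.0005927 = 0.7419 m/s.
Reynolds number Re = ρVD/μ = 0.779 · 0.7419 · 0.02747 / 1.13e-05 = 1405.
Re < 2300 → laminar flow, so f = 64/Re = 64/1405 = 0.04555 (the turbulent correlation is not needed).
Darcy-Weisbach: ΔP = f(L/D)(ρV²/2) = 0.04555·(959.3/0.02747)·(0.779·0.7419²/2) = 0.04555·3.492e+04·0.2144 = 341 Pa.
ΔP = 341 Pa = 0.3410 kPa.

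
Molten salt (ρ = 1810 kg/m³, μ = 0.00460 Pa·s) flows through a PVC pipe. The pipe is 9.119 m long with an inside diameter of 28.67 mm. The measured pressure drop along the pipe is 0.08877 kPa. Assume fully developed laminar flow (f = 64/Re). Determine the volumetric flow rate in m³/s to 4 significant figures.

For laminar flow, f = 64/Re with Re = ρVD/μ, so Darcy-Weisbach reduces to ΔP = 32μLV/D². Solving for V: V = ΔP·D²/(32μL) = 88.77·(0.02867)²/(32·0.0046·9.119) = 0.05436 m/s.
Check: Re = ρVD/μ = 1810·0.05436·0.02867/0.0046 = 613.2 < 2300, so the laminar assumption holds.
Q = V·A = 0.05436·(π/4·0.02867²) = 3.509e-05 m³/s = 3.509×10^-5 m³/s.

Q ≈ 3.509×10^-5 m³/s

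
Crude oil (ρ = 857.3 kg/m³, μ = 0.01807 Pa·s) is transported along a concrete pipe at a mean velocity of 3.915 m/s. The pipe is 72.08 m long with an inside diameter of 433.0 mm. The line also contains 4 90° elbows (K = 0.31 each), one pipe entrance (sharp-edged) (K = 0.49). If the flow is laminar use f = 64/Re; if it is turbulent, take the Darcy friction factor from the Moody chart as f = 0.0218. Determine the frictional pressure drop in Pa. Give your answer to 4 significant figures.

ΔP ≈ 35210 Pa

Reynolds number Re = ρVD/μ = 857.3 · 3.915 · 0.433 / 0.0181 = 8.043e+04.
Re > 4000 → turbulent; use the Moody-chart value f = 0.0218.
Total minor-loss coefficient ΣK = 4·0.31 + 1·0.49 = 1.73.
ΔP = [f·L/D + ΣK]·(ρV²/2) = [0.0218·72.08/0.433 + 1.73]·(857.3·3.915²/2) = [3.629 + 1.73]·6570 = 3.521e+04 Pa.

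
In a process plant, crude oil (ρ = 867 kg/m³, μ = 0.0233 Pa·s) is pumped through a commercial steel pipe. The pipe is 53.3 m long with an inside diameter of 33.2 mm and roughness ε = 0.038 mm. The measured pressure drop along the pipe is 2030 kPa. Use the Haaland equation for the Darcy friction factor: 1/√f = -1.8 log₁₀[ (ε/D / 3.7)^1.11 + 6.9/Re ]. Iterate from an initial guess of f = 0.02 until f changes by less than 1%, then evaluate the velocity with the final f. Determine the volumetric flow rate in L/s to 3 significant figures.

Rearranging Darcy-Weisbach: V = √(2·ΔP·D/(f·L·ρ)). With ε/D = 3.8e-05/0.0332 = 0.00114, iterate starting from f = 0.02:
  f = 0.02 → V = √(2·2.03e+06·0.0332/(0.02·53.3·867)) = 12.08 m/s; Re = ρVD/μ = 1.492e+04; f → 0.02959
  f = 0.02959 → V = 9.928 m/s; Re = 1.226e+04; f → 0.03088
  f = 0.03088 → V = 9.718 m/s; Re = 1.201e+04; f → 0.03103
Converged (Δf/f < 1%). With the final f = 0.03103: V = √(2·2.03e+06·0.0332/(0.03103·53.3·867)) = 9.695 m/s.
Q = V·A = 9.695·(π/4·0.0332²) = 0.008393 m³/s = 8.39 L/s.

Q ≈ 8.39 L/s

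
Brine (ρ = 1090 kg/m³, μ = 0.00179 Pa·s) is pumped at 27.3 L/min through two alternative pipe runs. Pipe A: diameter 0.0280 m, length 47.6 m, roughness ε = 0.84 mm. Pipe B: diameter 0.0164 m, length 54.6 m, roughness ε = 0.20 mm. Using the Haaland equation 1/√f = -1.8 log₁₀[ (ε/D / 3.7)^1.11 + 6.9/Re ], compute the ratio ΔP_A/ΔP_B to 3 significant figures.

ΔP_A/ΔP_B ≈ 0.0836

Pipe A: V = Q/A = 0.000455/0.0006158 = 0.7389 m/s; Re = 1.26e+04; ε/D = 0.03; Haaland → f = 0.05969; ΔP_A = f(L/D)(ρV²/2) = 3.02e+04 Pa.
Pipe B: V = Q/A = 0.000455/0.0002112 = 2.154 m/s; Re = 2.151e+04; ε/D = 0.0122; Haaland → f = 0.0429; ΔP_B = f(L/D)(ρV²/2) = 3.611e+05 Pa.
ΔP_A/ΔP_B = 3.02e+04/3.611e+05 = 0.0836.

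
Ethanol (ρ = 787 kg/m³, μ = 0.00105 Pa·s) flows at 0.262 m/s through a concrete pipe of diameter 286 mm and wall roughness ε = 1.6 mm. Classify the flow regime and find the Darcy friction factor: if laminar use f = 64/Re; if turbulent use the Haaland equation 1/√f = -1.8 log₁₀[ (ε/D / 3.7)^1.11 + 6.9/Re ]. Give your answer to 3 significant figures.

Re = ρVD/μ = 787·0.262·0.286/0.00105 = 5.616e+04.
Re > 4000 → turbulent. ε/D = 0.0016/0.286 = 0.00559; Haaland: 1/√f = -1.8 log₁₀[0.00074 + 0.000123] = 5.515, so f = 0.03288.

f ≈ 0.0329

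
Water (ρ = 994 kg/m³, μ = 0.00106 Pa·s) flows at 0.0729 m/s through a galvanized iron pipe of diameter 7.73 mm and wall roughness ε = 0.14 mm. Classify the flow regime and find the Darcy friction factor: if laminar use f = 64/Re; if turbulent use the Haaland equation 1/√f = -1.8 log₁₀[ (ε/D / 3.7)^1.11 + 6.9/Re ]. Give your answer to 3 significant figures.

Re = ρVD/μ = 994·0.0729·0.00773/0.00106 = 528.4.
Re < 2300 → laminar, so f = 64/Re = 0.1211 (roughness is irrelevant in laminar flow).

f ≈ 0.121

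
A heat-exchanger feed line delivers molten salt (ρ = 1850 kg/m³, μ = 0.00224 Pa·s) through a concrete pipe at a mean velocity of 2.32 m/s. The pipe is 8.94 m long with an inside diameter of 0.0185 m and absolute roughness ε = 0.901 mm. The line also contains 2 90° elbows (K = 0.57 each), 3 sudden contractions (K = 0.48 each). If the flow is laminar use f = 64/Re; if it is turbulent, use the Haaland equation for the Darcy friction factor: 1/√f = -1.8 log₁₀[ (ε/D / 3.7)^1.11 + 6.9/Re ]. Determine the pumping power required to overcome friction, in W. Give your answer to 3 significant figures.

P ≈ 115 W

Reynolds number Re = ρVD/μ = 1850 · 2.32 · 0.0185 / 0.00224 = 3.545e+04.
Re > 4000 → turbulent. Relative roughness ε/D = 0.000901/0.0185 = 0.0487. Haaland: 1/√f = -1.8 log₁₀[(0.0487/3.7)^1.11 + 6.9/3.545e+04] = -1.8 log₁₀[0.00817 + 0.000195] = 3.739, so f = 0.07152.
Total minor-loss coefficient ΣK = 2·0.57 + 3·0.48 = 2.58.
ΔP = [f·L/D + ΣK]·(ρV²/2) = [0.07152·8.94/0.0185 + 2.58]·(1850·2.32²/2) = [34.56 + 2.58]·4979 = 1.849e+05 Pa.
Q = V·A = 2.32·0.0002688 = 0.0006236 m³/s.
Pumping power P = QΔP = 0.0006236·1.849e+05 = 115.3 W = 115 W.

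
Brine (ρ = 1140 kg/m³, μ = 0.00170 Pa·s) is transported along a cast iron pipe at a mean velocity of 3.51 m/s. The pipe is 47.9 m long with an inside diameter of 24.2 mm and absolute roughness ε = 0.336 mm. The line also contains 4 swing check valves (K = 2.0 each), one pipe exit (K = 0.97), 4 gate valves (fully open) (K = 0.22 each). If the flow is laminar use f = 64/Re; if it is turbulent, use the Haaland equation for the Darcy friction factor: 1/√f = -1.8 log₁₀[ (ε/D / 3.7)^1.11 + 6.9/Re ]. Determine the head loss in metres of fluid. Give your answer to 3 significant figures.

h_f ≈ 60.1 m

Reynolds number Re = ρVD/μ = 1140 · 3.51 · 0.0242 / 0.0017 = 5.696e+04.
Re > 4000 → turbulent. Relative roughness ε/D = 0.000336/0.0242 = 0.0139. Haaland: 1/√f = -1.8 log₁₀[(0.0139/3.7)^1.11 + 6.9/5.696e+04] = -1.8 log₁₀[0.00203 + 0.000121] = 4.801, so f = 0.04338.
Total minor-loss coefficient ΣK = 4·2 + 1·0.97 + 4·0.22 = 9.85.
ΔP = [f·L/D + ΣK]·(ρV²/2) = [0.04338·47.9/0.0242 + 9.85]·(1140·3.51²/2) = [85.87 + 9.85]·7022 = 6.722e+05 Pa.
Head loss h_f = ΔP/(ρg) = 6.722e+05/(1140·9.81) = 60.1 m.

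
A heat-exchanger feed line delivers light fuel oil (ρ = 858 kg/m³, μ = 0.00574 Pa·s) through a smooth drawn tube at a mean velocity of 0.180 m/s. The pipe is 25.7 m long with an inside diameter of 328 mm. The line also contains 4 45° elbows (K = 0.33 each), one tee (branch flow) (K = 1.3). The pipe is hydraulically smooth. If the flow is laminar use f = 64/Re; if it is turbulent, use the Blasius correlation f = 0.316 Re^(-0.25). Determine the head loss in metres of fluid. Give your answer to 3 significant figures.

Reynolds number Re = ρVD/μ = 858 · 0.18 · 0.328 / 0.00574 = 8825.
Re > 4000 → turbulent. Smooth-pipe (Blasius): f = 0.316 Re^(-0.25) = 0.316/(8825)^0.25 = 0.0326.
Total minor-loss coefficient ΣK = 4·0.33 + 1·1.3 = 2.62.
ΔP = [f·L/D + ΣK]·(ρV²/2) = [0.0326·25.7/0.328 + 2.62]·(858·0.18²/2) = [2.555 + 2.62]·13.9 = 71.92 Pa.
Head loss h_f = ΔP/(ρg) = 71.92/(858·9.81) = 0.00855 m.

h_f ≈ 0.00855 m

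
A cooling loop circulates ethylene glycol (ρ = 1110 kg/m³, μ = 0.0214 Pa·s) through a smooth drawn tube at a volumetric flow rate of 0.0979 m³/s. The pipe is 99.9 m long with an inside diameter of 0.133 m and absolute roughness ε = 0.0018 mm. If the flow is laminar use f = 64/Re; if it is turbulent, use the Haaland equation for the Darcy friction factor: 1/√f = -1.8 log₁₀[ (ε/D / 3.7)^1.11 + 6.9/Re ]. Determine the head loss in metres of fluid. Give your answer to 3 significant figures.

h_f ≈ 39.7 m

Cross-sectional area A = πD²/4 = π(0.133)²/4 = 0.01389 m²; mean velocity V = Q/A = 0.0979/0.01389 = 7.047 m/s.
Reynolds number Re = ρVD/μ = 1110 · 7.047 · 0.133 / 0.0214 = 4.861e+04.
Re > 4000 → turbulent. Relative roughness ε/D = 1.8e-06/0.133 = 1.35e-05. Haaland: 1/√f = -1.8 log₁₀[(1.35e-05/3.7)^1.11 + 6.9/4.861e+04] = -1.8 log₁₀[9.23e-07 + 0.000142] = 6.921, so f = 0.02088.
Darcy-Weisbach: ΔP = f(L/D)(ρV²/2) = 0.02088·(99.9/0.133)·(1110·7.047²/2) = 0.02088·751.1·2.756e+04 = 4.321e+05 Pa.
Head loss h_f = ΔP/(ρg) = 4.321e+05/(1110·9.81) = 39.7 m.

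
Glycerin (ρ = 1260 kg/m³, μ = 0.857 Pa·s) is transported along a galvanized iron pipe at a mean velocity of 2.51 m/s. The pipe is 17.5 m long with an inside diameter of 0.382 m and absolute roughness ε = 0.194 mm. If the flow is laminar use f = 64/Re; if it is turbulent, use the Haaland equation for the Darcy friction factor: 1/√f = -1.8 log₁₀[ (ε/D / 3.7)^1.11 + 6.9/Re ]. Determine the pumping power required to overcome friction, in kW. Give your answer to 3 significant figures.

Reynolds number Re = ρVD/μ = 1260 · 2.51 · 0.382 / 0.857 = 1410.
Re < 2300 → laminar flow, so f = 64/Re = 64/1410 = 0.0454 (the turbulent correlation is not needed).
Darcy-Weisbach: ΔP = f(L/D)(ρV²/2) = 0.0454·(17.5/0.382)·(1260·2.51²/2) = 0.0454·45.81·3969 = 8255 Pa.
Q = V·A = 2.51·0.1146 = 0.2877 m³/s.
Pumping power P = QΔP = 0.2877·8255 = 2375 W = 2.37 kW.

P ≈ 2.37 kW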